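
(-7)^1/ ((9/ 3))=-7/ 3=-2.33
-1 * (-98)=98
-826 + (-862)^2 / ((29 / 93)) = 69079138 / 29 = 2382039.24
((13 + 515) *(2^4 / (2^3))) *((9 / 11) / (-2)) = -432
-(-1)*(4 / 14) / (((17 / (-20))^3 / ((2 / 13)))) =-32000 / 447083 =-0.07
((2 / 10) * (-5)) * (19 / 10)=-19 / 10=-1.90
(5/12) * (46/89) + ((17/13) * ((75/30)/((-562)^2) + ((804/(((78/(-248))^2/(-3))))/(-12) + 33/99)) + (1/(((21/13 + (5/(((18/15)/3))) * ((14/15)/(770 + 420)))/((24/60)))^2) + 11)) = 114816500913611338210523/43020802044121395000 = 2668.86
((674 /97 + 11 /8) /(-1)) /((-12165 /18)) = 19377 /1573340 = 0.01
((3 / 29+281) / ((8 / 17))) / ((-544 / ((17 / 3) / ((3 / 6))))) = -17323 / 1392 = -12.44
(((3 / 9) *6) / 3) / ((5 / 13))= 26 / 15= 1.73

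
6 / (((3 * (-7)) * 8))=-1 / 28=-0.04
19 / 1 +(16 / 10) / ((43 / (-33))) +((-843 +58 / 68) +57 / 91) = -547965801 / 665210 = -823.75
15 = 15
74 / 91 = 0.81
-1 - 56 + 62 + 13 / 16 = 93 / 16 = 5.81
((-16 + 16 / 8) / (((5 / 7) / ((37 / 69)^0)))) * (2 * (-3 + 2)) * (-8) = -1568 / 5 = -313.60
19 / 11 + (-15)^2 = 226.73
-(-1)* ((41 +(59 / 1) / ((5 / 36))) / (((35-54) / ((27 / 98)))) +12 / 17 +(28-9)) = 2049839 / 158270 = 12.95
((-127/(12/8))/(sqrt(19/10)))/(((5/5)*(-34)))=127*sqrt(190)/969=1.81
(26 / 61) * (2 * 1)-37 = -2205 / 61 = -36.15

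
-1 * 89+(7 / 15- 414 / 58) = -41617 / 435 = -95.67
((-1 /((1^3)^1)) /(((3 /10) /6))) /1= -20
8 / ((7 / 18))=144 / 7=20.57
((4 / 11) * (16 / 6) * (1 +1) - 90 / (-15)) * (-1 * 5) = -1310 / 33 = -39.70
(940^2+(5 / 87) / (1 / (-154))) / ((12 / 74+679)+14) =2844279910 / 2231289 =1274.73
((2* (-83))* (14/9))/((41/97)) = -225428/369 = -610.92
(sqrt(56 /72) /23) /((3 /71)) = 71 * sqrt(7) /207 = 0.91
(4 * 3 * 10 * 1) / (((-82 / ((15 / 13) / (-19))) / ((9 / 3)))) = 0.27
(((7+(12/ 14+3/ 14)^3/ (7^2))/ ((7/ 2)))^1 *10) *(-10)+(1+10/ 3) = -196.38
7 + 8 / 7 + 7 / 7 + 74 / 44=10.82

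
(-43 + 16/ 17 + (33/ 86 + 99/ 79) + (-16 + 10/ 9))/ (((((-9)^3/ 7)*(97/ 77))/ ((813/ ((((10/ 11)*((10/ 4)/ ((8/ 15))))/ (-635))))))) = -51075.82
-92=-92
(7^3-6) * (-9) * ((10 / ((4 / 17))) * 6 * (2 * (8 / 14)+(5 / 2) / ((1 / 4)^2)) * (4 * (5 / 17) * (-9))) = 2358460800 / 7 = 336922971.43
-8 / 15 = -0.53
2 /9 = 0.22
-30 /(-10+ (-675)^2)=-6 /91123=-0.00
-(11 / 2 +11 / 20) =-121 / 20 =-6.05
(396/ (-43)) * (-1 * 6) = 2376/ 43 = 55.26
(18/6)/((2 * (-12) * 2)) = -1/16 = -0.06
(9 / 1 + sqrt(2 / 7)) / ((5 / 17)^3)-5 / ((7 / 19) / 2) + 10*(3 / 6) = 4913*sqrt(14) / 875 + 290144 / 875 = 352.60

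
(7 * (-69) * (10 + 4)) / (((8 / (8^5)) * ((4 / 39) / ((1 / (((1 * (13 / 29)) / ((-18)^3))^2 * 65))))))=-594192826234699776 / 845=-703186776609112.16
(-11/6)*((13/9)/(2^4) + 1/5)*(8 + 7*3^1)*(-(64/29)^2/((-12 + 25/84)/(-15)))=8239616/85521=96.35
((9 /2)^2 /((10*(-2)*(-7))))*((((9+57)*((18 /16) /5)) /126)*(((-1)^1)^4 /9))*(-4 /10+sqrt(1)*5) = 0.01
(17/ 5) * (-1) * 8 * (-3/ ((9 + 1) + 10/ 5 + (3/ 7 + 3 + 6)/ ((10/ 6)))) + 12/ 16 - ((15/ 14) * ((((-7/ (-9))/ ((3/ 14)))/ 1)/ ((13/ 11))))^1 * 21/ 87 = 6398369/ 1397916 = 4.58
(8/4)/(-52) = -1/26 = -0.04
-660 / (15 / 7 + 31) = -19.91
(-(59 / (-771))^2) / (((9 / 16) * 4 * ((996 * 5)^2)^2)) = -3481 / 822637769500238760000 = -0.00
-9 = -9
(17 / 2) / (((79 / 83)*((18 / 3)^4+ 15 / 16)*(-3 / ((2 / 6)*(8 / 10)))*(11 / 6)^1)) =-90304 / 270489285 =-0.00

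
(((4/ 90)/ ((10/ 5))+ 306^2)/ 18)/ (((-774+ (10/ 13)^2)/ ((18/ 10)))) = -712101949/ 58817700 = -12.11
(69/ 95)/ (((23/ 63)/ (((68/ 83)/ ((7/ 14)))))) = 3.26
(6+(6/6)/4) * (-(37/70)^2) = -1369/784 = -1.75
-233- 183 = -416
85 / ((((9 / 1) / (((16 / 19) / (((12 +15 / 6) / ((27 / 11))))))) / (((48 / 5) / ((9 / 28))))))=243712 / 6061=40.21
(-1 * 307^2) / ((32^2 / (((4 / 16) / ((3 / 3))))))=-94249 / 4096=-23.01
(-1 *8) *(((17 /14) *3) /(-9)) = 68 /21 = 3.24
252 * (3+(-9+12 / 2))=0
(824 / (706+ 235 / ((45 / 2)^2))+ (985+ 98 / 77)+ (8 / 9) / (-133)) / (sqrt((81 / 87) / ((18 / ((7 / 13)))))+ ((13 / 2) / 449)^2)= 5909.33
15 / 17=0.88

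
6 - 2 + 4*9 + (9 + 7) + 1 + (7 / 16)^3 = 233815 / 4096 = 57.08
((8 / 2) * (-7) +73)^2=2025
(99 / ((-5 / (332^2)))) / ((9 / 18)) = -4364870.40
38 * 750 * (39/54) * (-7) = -144083.33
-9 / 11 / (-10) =9 / 110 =0.08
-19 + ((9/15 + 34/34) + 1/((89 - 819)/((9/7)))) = -88923/5110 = -17.40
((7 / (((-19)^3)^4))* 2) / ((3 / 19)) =14 / 349470776694657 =0.00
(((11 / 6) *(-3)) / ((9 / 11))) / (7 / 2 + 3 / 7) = -77 / 45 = -1.71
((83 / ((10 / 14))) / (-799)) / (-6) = 581 / 23970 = 0.02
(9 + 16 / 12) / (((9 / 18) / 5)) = 310 / 3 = 103.33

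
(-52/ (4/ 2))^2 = 676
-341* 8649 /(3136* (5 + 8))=-2949309 /40768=-72.34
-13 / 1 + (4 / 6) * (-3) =-15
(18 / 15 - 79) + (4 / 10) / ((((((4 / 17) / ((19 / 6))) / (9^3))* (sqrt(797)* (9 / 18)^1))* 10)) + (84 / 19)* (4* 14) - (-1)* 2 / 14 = 78489* sqrt(797) / 79700 + 112998 / 665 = 197.72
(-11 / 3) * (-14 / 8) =77 / 12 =6.42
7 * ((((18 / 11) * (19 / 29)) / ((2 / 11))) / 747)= 133 / 2407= 0.06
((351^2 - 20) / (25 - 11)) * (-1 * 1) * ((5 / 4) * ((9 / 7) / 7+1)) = -17861245 / 1372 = -13018.40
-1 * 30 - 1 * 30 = -60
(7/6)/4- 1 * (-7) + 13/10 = 8.59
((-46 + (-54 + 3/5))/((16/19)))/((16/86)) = -406049/640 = -634.45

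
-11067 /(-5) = 11067 /5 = 2213.40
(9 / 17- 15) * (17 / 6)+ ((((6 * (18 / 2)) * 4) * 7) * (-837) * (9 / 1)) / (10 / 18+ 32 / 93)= -3177791275 / 251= -12660523.01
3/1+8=11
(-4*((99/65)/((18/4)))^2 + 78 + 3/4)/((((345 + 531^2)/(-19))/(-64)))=201115912/596371425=0.34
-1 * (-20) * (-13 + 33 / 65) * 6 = -19488 / 13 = -1499.08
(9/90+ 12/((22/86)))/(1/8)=376.07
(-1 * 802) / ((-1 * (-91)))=-802 / 91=-8.81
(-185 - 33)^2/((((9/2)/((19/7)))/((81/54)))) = 902956/21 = 42997.90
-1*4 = -4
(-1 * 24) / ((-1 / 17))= 408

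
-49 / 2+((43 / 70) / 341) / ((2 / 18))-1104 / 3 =-4684294 / 11935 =-392.48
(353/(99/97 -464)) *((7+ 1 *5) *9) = -82.34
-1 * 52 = -52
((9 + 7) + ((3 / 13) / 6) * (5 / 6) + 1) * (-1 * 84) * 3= -55797 / 13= -4292.08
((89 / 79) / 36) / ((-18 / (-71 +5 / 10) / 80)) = 20915 / 2133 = 9.81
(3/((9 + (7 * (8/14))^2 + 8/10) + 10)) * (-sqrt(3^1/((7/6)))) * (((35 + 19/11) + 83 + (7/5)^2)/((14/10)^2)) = -1505880 * sqrt(14)/675367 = -8.34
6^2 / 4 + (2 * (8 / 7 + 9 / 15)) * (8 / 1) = 1291 / 35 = 36.89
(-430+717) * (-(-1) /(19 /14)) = 4018 /19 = 211.47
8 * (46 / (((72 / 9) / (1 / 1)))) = 46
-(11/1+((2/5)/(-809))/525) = -23359873/2123625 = -11.00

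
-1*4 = -4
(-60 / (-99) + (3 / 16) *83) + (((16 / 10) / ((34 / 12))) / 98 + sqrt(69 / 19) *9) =35569277 / 2199120 + 9 *sqrt(1311) / 19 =33.33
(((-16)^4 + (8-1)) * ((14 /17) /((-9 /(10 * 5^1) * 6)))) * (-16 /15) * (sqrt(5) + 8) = 73408160 * sqrt(5) /1377 + 587265280 /1377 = 545686.94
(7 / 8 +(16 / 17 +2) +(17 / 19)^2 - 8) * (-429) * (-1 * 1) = -71259045 / 49096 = -1451.42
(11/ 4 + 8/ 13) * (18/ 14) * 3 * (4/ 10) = 5.19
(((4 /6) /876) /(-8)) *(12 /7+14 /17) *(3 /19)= -151 /3961272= -0.00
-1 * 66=-66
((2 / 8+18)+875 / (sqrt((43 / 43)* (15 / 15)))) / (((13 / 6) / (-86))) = -460917 / 13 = -35455.15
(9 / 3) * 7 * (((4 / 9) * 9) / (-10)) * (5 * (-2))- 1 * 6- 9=69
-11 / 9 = -1.22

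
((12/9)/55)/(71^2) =4/831765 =0.00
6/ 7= 0.86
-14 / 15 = -0.93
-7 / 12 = -0.58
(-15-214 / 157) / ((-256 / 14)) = 17983 / 20096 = 0.89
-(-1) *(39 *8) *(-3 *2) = -1872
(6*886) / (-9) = -1772 / 3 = -590.67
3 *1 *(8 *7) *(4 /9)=74.67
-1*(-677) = 677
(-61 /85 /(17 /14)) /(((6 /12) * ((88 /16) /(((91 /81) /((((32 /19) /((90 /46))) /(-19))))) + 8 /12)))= -84164262 /31676423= -2.66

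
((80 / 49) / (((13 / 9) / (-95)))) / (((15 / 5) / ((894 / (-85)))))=4076640 / 10829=376.46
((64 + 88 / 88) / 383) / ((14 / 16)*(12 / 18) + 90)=780 / 416321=0.00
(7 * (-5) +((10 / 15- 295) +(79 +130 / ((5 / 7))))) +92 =71 / 3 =23.67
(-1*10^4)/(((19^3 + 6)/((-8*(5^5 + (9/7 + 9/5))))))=36452.56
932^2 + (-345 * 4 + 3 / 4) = 3468979 / 4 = 867244.75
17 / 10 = 1.70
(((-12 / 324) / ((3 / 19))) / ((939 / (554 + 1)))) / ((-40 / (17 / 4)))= 11951 / 811296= 0.01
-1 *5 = -5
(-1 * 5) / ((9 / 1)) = -5 / 9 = -0.56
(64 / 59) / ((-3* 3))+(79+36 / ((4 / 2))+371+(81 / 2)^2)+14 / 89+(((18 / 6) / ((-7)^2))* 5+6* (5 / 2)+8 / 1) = 19744441963 / 9262764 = 2131.59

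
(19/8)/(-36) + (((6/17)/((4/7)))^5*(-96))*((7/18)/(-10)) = 0.27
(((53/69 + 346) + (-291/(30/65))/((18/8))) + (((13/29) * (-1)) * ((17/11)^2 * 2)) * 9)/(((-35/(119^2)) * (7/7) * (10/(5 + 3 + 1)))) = -69465557539/4035350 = -17214.26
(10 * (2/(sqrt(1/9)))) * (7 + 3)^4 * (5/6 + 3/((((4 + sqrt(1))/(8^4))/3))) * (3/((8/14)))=23226945000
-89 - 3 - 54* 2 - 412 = -612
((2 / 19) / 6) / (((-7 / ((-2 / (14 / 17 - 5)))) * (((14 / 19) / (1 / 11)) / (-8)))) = 136 / 114807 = 0.00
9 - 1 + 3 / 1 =11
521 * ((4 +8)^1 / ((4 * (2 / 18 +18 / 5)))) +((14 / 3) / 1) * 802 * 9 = 34105.17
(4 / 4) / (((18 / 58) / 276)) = 2668 / 3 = 889.33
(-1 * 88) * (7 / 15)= -41.07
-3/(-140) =3/140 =0.02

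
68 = 68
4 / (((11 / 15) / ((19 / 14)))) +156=163.40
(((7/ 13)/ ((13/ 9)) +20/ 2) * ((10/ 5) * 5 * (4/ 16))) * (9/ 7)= 78885/ 2366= 33.34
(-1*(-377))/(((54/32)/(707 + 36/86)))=183487408/1161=158042.56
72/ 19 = 3.79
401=401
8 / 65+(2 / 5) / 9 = 98 / 585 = 0.17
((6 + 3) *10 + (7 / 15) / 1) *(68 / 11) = 92276 / 165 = 559.25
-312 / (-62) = 156 / 31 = 5.03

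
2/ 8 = 1/ 4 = 0.25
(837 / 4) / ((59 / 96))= 20088 / 59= 340.47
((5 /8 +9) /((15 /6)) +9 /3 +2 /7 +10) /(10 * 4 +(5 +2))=2399 /6580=0.36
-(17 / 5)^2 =-289 / 25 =-11.56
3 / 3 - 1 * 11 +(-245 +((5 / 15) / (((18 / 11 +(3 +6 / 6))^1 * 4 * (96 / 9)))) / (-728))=-255.00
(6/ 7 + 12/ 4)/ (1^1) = 27/ 7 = 3.86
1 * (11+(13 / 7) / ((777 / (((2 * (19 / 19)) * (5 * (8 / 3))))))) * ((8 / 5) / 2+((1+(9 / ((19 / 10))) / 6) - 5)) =-41340683 / 1550115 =-26.67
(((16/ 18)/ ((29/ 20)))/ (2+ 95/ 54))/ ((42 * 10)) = 16/ 41209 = 0.00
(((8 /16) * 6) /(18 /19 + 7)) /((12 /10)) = 95 /302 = 0.31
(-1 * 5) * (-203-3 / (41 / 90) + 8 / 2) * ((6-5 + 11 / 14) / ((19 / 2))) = 1053625 / 5453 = 193.22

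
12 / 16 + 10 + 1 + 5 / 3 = 161 / 12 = 13.42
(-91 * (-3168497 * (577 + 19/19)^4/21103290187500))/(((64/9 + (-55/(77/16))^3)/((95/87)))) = -100060458583027527949/89269731265150000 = -1120.88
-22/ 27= -0.81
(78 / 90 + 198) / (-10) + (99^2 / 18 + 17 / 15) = 39431 / 75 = 525.75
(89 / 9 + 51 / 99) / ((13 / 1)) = 1030 / 1287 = 0.80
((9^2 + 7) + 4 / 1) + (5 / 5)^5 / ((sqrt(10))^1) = sqrt(10) / 10 + 92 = 92.32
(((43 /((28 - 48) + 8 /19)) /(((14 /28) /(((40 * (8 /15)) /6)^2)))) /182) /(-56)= 26144 /4798521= 0.01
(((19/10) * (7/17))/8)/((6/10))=133/816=0.16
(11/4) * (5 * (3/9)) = 55/12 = 4.58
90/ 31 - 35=-32.10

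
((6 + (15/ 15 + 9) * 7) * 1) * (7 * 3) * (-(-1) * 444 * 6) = 4251744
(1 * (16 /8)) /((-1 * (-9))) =2 /9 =0.22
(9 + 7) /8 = 2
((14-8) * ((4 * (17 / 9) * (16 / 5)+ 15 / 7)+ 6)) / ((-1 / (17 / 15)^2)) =-249.08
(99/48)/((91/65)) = 165/112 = 1.47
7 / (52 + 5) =0.12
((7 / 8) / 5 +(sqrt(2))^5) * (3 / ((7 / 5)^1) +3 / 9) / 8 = 13 / 240 +26 * sqrt(2) / 21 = 1.81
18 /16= 9 /8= 1.12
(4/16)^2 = 1/16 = 0.06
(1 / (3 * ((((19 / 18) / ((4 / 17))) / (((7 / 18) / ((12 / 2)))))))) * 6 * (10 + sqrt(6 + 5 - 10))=0.32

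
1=1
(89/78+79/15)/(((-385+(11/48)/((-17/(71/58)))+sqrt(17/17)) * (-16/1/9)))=11088063/1181357645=0.01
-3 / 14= -0.21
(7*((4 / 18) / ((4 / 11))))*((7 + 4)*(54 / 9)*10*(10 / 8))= 21175 / 6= 3529.17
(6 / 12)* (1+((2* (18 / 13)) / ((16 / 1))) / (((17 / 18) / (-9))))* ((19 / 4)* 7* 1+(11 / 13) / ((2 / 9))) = -553049 / 45968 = -12.03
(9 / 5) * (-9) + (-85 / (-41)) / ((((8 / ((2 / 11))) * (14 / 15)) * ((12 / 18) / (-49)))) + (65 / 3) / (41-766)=-12518417 / 627792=-19.94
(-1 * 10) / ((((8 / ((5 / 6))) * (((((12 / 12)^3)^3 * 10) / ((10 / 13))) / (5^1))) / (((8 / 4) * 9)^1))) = -375 / 52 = -7.21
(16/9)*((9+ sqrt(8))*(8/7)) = 256*sqrt(2)/63+ 128/7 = 24.03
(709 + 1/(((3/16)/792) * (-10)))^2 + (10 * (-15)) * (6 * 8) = 1873489/25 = 74939.56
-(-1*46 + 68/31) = 1358/31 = 43.81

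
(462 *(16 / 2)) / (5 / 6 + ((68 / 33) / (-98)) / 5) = 19921440 / 4469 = 4457.70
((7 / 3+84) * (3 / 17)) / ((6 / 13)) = 3367 / 102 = 33.01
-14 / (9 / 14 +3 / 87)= -5684 / 275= -20.67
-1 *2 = -2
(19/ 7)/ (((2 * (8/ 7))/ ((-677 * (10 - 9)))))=-12863/ 16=-803.94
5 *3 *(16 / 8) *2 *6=360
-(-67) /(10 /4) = 134 /5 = 26.80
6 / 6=1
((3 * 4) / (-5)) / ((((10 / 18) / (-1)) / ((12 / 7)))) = 1296 / 175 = 7.41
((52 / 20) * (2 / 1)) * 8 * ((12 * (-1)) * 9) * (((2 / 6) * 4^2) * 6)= -718848 / 5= -143769.60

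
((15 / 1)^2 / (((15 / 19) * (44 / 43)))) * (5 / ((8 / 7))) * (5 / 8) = 2144625 / 2816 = 761.59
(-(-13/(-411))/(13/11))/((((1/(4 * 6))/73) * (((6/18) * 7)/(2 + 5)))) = -19272/137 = -140.67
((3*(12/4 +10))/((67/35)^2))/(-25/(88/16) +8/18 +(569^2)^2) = 4729725/46583687698986197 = 0.00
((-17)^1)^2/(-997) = -289/997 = -0.29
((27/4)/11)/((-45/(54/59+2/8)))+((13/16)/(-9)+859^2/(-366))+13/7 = -3653762149/1813896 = -2014.32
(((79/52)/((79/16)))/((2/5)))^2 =100/169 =0.59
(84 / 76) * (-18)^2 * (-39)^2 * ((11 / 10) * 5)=56918862 / 19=2995729.58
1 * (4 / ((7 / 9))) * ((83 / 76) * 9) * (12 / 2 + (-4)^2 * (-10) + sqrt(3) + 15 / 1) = -934497 / 133 + 6723 * sqrt(3) / 133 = -6938.74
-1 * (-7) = 7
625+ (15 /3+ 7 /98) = 8821 /14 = 630.07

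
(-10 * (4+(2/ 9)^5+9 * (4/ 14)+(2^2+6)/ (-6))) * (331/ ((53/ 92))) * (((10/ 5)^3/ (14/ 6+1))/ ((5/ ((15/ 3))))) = -493949223968/ 7302393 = -67642.10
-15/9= -1.67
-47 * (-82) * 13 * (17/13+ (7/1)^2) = 2520516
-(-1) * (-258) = -258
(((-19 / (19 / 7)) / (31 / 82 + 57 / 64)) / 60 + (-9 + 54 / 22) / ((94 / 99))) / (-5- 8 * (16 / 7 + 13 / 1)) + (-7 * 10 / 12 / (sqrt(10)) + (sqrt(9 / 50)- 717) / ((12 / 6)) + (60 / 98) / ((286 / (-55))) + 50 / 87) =-27657739885184837 / 77258814903270- 7 * sqrt(10) / 12 + 3 * sqrt(2) / 20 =-359.62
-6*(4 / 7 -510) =21396 / 7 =3056.57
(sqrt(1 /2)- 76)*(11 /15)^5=-12239876 /759375 +161051*sqrt(2) /1518750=-15.97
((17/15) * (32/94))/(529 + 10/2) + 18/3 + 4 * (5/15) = 1380526/188235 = 7.33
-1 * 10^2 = -100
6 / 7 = 0.86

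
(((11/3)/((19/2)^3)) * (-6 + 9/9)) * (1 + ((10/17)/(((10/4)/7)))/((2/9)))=-62920/349809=-0.18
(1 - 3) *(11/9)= -22/9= -2.44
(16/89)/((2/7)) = 56/89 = 0.63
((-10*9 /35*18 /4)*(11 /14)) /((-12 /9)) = 6.82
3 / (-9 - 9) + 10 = 59 / 6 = 9.83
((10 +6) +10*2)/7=36/7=5.14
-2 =-2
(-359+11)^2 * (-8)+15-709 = -969526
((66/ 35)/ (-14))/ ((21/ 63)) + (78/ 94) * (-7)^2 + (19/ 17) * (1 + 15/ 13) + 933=2482881157/ 2544815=975.66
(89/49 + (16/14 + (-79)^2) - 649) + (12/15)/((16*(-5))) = 27415251/4900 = 5594.95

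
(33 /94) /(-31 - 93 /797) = -26301 /2331200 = -0.01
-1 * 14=-14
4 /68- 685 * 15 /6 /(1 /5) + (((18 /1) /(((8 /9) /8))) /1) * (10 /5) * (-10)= -401283 /34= -11802.44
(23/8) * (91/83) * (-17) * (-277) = 9855937/664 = 14843.28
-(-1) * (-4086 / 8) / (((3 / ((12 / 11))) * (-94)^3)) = 2043 / 9136424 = 0.00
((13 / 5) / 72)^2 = 169 / 129600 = 0.00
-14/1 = -14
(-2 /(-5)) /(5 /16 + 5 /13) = 416 /725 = 0.57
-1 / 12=-0.08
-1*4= -4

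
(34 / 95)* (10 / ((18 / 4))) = 136 / 171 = 0.80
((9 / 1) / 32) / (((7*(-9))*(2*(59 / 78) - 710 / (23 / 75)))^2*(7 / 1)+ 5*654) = 268203 / 141829332125603552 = 0.00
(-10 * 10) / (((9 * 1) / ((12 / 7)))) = -400 / 21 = -19.05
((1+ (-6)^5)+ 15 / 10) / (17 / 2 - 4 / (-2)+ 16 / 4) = -536.10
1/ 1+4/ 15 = 19/ 15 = 1.27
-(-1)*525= 525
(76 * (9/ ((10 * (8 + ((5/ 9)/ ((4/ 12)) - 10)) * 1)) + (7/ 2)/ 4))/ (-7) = 1387/ 70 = 19.81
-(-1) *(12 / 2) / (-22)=-3 / 11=-0.27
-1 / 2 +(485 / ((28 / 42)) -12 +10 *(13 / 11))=7995 / 11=726.82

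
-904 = -904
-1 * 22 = -22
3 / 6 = 1 / 2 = 0.50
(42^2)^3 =5489031744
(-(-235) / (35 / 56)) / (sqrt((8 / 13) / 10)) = 1515.70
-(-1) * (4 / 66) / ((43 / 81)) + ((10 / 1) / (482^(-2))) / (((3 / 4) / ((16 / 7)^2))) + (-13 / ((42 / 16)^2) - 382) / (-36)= 60764401252603 / 3754674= 16183669.01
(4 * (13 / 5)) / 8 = 1.30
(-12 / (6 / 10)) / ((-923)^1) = 0.02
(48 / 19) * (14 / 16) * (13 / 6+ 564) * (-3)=-71337 / 19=-3754.58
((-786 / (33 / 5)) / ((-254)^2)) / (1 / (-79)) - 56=-55.85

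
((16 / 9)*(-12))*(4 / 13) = -256 / 39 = -6.56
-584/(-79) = 7.39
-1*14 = -14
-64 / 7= -9.14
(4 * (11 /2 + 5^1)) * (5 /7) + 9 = 39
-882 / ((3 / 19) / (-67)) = 374262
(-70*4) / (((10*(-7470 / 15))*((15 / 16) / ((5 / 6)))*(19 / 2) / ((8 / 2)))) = 896 / 42579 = 0.02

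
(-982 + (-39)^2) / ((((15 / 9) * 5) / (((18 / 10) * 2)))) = 29106 / 125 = 232.85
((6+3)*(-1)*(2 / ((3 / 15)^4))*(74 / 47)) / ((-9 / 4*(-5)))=-74000 / 47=-1574.47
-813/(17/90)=-73170/17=-4304.12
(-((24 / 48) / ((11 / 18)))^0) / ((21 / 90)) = -4.29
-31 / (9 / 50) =-1550 / 9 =-172.22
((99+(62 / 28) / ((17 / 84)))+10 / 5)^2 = 3621409 / 289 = 12530.83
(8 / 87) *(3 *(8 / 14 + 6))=368 / 203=1.81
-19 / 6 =-3.17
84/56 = 1.50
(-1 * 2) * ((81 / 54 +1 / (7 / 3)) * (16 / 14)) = -216 / 49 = -4.41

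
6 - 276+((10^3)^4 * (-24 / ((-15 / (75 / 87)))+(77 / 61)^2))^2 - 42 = 102900449960999999999996366962088328 / 11644352281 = 8836940645372080700621356.00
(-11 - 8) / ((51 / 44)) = -836 / 51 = -16.39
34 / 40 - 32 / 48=11 / 60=0.18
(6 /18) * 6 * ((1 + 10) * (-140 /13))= -3080 /13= -236.92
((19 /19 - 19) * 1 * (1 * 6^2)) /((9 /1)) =-72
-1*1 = -1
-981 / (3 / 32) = -10464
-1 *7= -7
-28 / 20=-1.40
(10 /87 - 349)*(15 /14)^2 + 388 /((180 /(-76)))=-144343823 /255780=-564.33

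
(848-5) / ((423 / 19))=37.87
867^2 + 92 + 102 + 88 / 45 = 33834823 / 45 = 751884.96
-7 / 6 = -1.17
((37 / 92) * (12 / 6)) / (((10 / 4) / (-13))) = -481 / 115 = -4.18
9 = 9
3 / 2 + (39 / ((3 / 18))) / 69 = 225 / 46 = 4.89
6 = 6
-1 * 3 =-3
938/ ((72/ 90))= 2345/ 2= 1172.50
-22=-22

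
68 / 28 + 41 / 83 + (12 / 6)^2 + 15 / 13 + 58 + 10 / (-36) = 65.80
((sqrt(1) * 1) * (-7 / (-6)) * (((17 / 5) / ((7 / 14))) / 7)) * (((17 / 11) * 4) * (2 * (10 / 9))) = 4624 / 297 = 15.57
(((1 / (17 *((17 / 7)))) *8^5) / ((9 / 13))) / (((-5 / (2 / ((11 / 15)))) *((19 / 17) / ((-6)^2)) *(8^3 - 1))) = -10223616 / 259369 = -39.42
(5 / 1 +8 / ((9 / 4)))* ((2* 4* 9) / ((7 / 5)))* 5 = 2200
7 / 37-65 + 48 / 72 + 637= 572.86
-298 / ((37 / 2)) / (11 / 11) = -16.11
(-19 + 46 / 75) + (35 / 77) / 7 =-105808 / 5775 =-18.32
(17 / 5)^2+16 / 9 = 3001 / 225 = 13.34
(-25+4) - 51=-72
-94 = -94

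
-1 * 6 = -6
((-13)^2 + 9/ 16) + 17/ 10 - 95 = 6101/ 80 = 76.26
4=4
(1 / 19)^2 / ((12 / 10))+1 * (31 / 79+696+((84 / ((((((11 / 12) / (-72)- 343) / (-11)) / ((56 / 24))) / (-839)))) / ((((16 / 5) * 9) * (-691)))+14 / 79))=24418485547520377 / 35041894141962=696.84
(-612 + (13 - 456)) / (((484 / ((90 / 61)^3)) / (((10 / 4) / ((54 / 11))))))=-17803125 / 4993582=-3.57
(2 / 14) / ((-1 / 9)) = -1.29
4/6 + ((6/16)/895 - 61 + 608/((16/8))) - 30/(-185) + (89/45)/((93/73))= 10882091311/44347608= 245.38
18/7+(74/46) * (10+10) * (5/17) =32938/2737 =12.03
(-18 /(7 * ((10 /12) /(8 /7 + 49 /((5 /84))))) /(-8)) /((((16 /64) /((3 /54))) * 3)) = 28852 /1225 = 23.55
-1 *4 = -4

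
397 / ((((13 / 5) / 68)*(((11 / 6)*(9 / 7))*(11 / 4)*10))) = 755888 / 4719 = 160.18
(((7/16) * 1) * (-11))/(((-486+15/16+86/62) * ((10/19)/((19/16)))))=861707/38384480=0.02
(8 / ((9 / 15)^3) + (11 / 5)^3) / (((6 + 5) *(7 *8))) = 22991 / 297000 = 0.08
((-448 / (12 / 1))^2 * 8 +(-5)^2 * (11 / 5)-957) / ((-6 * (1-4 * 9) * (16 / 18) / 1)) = 54.90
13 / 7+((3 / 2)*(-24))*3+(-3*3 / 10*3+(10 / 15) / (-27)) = -617279 / 5670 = -108.87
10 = 10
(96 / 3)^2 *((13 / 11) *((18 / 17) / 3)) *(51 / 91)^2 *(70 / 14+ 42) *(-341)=-1369626624 / 637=-2150120.29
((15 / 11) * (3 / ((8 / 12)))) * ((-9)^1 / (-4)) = 13.81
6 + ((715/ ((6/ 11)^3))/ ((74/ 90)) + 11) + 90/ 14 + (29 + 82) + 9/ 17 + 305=612731915/ 105672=5798.43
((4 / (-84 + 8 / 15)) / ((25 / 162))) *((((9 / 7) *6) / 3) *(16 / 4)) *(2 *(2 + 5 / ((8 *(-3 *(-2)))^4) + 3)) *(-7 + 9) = -143327259 / 2243584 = -63.88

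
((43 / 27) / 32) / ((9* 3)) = 43 / 23328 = 0.00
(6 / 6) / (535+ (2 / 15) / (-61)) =915 / 489523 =0.00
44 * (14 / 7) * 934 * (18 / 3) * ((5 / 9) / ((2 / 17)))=6986320 / 3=2328773.33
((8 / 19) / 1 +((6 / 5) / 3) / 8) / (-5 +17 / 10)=-0.14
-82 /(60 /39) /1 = -533 /10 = -53.30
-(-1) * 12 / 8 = 3 / 2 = 1.50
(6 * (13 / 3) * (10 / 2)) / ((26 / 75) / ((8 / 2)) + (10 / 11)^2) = 2359500 / 16573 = 142.37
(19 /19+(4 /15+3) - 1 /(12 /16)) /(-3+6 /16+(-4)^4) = 352 /30405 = 0.01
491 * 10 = 4910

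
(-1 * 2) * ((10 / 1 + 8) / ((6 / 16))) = -96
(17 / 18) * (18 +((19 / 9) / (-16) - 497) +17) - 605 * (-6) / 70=-6978197 / 18144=-384.60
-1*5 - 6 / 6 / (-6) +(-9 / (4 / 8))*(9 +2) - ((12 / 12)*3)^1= -1235 / 6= -205.83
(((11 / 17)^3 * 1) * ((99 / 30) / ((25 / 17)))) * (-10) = -43923 / 7225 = -6.08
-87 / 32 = -2.72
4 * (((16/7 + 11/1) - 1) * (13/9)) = 4472/63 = 70.98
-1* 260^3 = -17576000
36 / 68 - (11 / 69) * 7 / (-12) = 8761 / 14076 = 0.62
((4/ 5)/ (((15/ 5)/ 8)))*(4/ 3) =128/ 45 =2.84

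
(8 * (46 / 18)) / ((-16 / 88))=-1012 / 9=-112.44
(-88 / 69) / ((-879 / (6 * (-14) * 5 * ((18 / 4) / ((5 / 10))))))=-36960 / 6739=-5.48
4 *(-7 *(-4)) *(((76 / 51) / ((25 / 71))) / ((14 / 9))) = 129504 / 425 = 304.72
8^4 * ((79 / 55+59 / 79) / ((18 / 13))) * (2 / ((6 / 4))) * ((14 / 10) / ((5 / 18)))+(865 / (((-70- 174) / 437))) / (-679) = 781098184604453 / 17996555500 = 43402.65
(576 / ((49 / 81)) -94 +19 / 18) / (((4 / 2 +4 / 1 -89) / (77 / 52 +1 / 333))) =-19470951883 / 1267635096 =-15.36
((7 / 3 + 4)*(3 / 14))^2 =361 / 196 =1.84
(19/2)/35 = 19/70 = 0.27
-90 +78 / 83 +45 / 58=-425001 / 4814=-88.28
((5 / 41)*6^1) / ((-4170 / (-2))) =2 / 5699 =0.00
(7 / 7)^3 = 1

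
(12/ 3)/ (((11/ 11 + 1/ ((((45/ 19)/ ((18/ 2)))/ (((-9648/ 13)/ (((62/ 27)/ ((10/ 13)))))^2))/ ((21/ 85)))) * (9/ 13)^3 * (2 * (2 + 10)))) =1025122522229/ 118429876556462934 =0.00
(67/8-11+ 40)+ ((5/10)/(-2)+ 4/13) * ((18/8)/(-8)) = 62165/1664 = 37.36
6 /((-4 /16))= -24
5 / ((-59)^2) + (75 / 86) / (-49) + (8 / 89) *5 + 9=9.43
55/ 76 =0.72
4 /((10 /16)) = 32 /5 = 6.40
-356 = -356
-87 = -87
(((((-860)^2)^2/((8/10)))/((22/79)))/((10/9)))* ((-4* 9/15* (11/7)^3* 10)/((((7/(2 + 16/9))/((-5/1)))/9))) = 4998006267515535.19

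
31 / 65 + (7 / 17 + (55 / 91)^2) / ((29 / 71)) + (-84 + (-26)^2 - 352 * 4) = -16608165209 / 20412665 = -813.62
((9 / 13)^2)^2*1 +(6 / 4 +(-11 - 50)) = -3385637 / 57122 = -59.27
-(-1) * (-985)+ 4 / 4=-984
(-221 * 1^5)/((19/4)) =-46.53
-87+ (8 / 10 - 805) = -4456 / 5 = -891.20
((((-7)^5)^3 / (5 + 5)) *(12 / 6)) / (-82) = 4747561509943 / 410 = 11579418316.93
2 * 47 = 94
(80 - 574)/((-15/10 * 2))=494/3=164.67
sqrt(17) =4.12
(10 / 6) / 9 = 5 / 27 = 0.19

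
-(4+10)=-14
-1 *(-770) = 770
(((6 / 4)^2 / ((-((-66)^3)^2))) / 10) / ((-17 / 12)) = 1 / 520413759360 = 0.00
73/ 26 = 2.81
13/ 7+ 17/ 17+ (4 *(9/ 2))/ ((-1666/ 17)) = 131/ 49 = 2.67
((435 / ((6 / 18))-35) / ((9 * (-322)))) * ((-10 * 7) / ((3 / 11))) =69850 / 621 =112.48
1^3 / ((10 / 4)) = 2 / 5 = 0.40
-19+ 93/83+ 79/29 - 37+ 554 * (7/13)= 7702352/31291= 246.15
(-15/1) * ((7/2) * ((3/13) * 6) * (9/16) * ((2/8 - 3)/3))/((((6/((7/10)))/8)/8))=14553/52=279.87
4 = 4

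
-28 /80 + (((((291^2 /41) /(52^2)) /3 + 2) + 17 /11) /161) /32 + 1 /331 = -3600276896729 /10398174026240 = -0.35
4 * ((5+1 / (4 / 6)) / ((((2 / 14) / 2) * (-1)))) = -364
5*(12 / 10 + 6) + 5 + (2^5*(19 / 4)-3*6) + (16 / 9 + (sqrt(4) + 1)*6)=1753 / 9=194.78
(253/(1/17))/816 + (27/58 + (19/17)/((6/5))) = 52595/7888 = 6.67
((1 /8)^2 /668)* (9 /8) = 9 /342016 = 0.00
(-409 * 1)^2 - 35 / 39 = 6523924 / 39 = 167280.10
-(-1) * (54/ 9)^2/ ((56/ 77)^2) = 1089/ 16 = 68.06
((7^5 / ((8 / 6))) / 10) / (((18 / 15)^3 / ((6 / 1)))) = 420175 / 96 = 4376.82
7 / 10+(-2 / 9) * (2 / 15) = 181 / 270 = 0.67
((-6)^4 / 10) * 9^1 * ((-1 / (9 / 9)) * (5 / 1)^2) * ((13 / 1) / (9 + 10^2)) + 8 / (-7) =-2654432 / 763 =-3478.94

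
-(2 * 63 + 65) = -191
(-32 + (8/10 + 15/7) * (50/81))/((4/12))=-17114/189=-90.55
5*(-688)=-3440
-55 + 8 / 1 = -47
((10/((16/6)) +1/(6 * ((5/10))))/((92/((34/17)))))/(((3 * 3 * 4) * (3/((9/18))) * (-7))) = -7/119232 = -0.00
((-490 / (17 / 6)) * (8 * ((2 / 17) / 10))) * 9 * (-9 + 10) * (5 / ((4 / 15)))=-793800 / 289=-2746.71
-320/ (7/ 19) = -6080/ 7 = -868.57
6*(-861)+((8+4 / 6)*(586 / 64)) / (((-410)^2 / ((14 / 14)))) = -41683416991 / 8068800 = -5166.00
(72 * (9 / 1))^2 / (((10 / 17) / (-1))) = -3569184 / 5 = -713836.80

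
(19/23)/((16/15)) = 285/368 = 0.77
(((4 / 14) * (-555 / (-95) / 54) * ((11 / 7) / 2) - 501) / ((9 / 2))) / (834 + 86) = -8395351 / 69378120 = -0.12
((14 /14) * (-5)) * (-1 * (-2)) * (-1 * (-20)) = -200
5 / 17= 0.29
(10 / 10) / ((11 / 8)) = 8 / 11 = 0.73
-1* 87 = -87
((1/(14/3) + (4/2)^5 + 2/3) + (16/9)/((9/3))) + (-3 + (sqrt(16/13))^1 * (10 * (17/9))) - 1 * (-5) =680 * sqrt(13)/117 + 13409/378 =56.43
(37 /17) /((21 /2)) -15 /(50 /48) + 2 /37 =-933788 /66045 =-14.14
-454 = -454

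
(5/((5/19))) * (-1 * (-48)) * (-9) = -8208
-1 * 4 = -4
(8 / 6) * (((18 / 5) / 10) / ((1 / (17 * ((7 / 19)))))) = 1428 / 475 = 3.01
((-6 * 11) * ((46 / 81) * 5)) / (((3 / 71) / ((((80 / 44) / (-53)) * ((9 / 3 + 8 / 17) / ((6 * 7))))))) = 19269400 / 1532601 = 12.57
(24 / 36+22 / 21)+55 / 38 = 841 / 266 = 3.16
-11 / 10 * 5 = -11 / 2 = -5.50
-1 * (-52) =52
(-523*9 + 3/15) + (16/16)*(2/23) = -541272/115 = -4706.71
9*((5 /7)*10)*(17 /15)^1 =510 /7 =72.86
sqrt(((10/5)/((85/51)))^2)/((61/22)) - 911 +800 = -33723/305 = -110.57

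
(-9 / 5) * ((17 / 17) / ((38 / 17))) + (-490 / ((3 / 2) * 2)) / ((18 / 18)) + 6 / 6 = -92989 / 570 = -163.14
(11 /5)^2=121 /25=4.84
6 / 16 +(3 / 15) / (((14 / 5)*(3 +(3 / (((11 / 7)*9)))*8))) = 3387 / 8680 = 0.39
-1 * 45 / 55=-9 / 11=-0.82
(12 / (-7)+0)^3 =-1728 / 343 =-5.04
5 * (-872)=-4360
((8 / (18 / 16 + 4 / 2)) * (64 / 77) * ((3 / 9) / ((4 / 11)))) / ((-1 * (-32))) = 32 / 525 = 0.06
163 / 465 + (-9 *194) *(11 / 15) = -1280.05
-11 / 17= -0.65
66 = 66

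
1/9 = 0.11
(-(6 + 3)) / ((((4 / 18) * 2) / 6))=-243 / 2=-121.50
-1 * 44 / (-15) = 44 / 15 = 2.93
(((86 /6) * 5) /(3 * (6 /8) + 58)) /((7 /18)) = 5160 /1687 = 3.06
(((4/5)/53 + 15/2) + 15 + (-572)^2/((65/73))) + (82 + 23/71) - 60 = 13828936157/37630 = 367497.64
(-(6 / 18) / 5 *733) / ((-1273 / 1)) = 733 / 19095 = 0.04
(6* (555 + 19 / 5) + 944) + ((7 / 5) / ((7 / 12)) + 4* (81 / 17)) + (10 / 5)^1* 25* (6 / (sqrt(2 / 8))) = 418052 / 85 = 4918.26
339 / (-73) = -339 / 73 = -4.64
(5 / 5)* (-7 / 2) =-7 / 2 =-3.50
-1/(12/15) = -5/4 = -1.25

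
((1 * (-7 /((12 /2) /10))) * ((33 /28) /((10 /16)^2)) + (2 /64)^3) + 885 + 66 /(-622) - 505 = 344.69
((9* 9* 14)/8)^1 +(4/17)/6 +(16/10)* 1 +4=150337/1020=147.39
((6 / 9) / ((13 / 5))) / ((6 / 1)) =0.04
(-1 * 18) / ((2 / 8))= -72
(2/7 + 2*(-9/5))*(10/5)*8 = -1856/35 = -53.03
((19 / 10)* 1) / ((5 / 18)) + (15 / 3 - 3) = 221 / 25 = 8.84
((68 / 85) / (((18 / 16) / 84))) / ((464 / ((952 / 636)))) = 13328 / 69165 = 0.19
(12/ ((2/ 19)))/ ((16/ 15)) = 106.88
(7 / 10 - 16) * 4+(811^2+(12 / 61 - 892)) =200314239 / 305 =656768.00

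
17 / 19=0.89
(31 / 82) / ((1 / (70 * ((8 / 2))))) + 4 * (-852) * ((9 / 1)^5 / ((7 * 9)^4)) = 9162788 / 98441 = 93.08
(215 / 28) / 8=215 / 224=0.96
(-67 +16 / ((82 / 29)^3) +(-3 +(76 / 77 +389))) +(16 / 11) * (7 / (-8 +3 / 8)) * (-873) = 481189828901 / 323721937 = 1486.43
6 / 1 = 6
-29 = -29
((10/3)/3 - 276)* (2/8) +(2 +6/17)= -20309/306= -66.37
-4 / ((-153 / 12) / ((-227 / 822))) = -1816 / 20961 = -0.09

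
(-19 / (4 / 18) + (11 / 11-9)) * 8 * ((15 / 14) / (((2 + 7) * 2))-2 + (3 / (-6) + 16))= -212993 / 21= -10142.52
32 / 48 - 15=-43 / 3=-14.33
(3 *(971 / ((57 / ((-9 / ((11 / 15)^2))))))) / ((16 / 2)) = -1966275 / 18392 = -106.91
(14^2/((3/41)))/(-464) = -2009/348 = -5.77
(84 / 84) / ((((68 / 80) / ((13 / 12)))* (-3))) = -65 / 153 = -0.42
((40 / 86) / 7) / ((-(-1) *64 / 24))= 15 / 602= 0.02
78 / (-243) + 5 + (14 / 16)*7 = 7001 / 648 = 10.80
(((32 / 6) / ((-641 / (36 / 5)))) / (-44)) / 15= 16 / 176275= 0.00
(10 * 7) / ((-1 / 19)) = -1330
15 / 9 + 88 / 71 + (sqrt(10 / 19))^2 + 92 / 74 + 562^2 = 47294864845 / 149739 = 315848.68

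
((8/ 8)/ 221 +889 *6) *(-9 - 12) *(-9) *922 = 205417944270/ 221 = 929492960.50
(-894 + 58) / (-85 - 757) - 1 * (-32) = 13890 / 421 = 32.99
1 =1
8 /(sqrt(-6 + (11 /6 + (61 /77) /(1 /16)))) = 8 * sqrt(1816122) /3931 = 2.74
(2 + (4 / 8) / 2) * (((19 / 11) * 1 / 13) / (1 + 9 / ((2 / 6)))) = 171 / 16016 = 0.01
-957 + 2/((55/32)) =-955.84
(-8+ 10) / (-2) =-1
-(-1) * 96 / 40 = 12 / 5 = 2.40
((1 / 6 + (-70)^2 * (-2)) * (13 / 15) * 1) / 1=-764387 / 90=-8493.19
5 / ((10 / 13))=13 / 2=6.50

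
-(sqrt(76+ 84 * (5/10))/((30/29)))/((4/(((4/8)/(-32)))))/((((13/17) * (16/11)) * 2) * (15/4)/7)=37961 * sqrt(118)/11980800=0.03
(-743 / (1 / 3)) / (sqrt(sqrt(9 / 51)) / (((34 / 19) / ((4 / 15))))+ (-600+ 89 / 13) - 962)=296929394912280* 17^(1 / 4)* 3^(3 / 4) / 4002720198595903897315817579+ 3098725712793722700* sqrt(51) / 4002720198595903897315817579+ 32337994175233656711750* 17^(3 / 4)* 3^(1 / 4) / 4002720198595903897315817579+ 5737093693164836966820211875 / 4002720198595903897315817579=1.43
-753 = -753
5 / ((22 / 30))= 75 / 11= 6.82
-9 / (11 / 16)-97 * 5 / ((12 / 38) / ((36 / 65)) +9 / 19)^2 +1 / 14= -142723435 / 311542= -458.12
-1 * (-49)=49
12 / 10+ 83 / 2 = 427 / 10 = 42.70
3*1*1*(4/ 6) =2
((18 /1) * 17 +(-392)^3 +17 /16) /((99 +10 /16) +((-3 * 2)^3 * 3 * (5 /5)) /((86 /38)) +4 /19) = 322998.35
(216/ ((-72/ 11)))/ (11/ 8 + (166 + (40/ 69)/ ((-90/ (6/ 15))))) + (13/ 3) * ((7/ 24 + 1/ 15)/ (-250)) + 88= 32851546660171/ 374177790000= 87.80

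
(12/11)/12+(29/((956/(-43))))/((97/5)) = 24147/1020052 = 0.02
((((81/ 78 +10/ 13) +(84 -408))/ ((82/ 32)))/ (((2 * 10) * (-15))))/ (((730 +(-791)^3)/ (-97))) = 1625138/ 19784144816475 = 0.00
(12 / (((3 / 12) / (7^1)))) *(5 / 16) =105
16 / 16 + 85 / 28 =113 / 28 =4.04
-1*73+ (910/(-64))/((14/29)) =-102.45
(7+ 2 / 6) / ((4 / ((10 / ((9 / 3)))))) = 55 / 9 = 6.11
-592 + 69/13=-7627/13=-586.69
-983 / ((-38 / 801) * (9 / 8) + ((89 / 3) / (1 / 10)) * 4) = -1049844 / 1267303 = -0.83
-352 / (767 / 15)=-5280 / 767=-6.88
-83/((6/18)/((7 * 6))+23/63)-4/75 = -784538/3525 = -222.56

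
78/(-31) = -78/31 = -2.52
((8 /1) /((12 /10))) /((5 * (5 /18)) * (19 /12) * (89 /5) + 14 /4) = 1440 /9211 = 0.16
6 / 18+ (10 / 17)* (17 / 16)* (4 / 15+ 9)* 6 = 421 / 12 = 35.08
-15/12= -5/4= -1.25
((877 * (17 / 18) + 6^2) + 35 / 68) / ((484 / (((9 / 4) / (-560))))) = -529253 / 73722880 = -0.01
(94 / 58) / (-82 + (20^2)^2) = 0.00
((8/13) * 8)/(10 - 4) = 32/39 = 0.82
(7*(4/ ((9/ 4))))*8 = 896/ 9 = 99.56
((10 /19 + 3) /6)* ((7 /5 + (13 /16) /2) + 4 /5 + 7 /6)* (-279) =-3761447 /6080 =-618.66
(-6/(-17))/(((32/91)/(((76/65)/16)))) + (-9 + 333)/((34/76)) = 3940239/5440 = 724.31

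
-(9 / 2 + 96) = -100.50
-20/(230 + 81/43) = -860/9971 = -0.09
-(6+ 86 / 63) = -7.37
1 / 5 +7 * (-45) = -1574 / 5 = -314.80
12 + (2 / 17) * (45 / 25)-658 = -54892 / 85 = -645.79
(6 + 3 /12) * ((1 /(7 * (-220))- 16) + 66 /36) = -327265 /3696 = -88.55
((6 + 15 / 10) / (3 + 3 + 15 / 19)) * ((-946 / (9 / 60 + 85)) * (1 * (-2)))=41800 / 1703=24.54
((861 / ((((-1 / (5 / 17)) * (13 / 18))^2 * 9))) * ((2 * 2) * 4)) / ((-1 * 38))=-6199200 / 927979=-6.68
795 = 795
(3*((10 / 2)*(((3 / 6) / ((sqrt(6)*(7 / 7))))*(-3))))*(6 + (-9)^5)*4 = 885645*sqrt(6) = 2169378.34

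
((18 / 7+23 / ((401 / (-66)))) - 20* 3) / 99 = -19092 / 30877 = -0.62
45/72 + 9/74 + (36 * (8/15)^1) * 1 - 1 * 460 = -440.05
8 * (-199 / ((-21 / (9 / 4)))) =1194 / 7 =170.57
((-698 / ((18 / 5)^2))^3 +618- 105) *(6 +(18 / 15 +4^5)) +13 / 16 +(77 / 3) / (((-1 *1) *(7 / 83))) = -6826712040692647 / 42515280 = -160570788.68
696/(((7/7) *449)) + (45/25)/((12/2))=8307/4490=1.85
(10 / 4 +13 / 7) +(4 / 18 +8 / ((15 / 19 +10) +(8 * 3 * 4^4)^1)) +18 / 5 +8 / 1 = 1192075373 / 73672830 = 16.18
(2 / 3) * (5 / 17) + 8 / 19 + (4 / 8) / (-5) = 5011 / 9690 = 0.52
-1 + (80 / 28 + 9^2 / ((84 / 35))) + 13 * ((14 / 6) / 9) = 29467 / 756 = 38.98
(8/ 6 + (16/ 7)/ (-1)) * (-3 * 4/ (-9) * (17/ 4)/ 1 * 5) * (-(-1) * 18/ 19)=-3400/ 133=-25.56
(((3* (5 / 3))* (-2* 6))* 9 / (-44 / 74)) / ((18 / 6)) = 3330 / 11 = 302.73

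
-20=-20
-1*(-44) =44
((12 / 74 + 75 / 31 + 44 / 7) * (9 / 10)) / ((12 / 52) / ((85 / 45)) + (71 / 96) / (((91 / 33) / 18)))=25174552 / 15614111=1.61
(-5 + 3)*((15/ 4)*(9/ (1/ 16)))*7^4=-2593080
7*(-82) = -574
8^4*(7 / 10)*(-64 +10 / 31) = -28299264 / 155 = -182575.90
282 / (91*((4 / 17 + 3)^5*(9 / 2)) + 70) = 800799348 / 412388683105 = 0.00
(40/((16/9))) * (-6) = -135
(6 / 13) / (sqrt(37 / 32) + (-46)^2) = 0.00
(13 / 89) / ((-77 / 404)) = -5252 / 6853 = -0.77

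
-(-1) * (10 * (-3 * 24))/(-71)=720/71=10.14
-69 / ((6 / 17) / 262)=-51221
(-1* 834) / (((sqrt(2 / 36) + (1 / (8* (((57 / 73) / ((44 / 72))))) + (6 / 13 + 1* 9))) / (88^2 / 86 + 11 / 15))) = -7729.44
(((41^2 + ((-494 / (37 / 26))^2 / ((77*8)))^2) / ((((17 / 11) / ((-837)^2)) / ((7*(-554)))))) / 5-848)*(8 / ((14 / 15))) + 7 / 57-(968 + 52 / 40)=-1178442143277455785747263653 / 9788574228510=-120389559885560.19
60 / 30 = 2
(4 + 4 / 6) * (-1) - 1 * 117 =-365 / 3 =-121.67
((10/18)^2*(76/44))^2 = 225625/793881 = 0.28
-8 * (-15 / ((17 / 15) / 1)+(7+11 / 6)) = 1796 / 51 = 35.22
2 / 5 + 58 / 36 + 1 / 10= 19 / 9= 2.11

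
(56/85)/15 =56/1275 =0.04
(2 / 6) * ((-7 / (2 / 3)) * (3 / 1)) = -21 / 2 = -10.50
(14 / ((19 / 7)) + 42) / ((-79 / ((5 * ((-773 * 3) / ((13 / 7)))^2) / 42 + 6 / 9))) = -110805.28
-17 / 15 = -1.13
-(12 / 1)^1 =-12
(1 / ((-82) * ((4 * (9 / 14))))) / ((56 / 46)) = -0.00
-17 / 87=-0.20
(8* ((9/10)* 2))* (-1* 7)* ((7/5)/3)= -1176/25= -47.04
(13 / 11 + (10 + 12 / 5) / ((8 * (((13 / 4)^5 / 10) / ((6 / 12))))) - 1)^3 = 571543164069116968 / 68128423601754797567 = 0.01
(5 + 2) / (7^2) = 1 / 7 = 0.14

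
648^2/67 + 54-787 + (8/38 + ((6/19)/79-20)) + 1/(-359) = 199090718626/36103553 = 5514.44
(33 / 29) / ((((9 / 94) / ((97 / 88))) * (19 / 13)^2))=770471 / 125628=6.13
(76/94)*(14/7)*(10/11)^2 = 7600/5687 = 1.34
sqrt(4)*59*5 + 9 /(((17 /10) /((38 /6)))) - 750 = -2150 /17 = -126.47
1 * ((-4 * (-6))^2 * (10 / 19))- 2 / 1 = 5722 / 19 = 301.16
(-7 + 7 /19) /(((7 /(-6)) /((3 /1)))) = 17.05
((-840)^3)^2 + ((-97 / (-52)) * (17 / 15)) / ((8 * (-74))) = 162215379079004159998351 / 461760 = 351298031616000000.00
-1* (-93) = 93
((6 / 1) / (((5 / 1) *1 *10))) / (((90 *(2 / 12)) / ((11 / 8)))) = 11 / 1000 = 0.01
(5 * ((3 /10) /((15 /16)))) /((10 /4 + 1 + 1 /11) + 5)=176 /945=0.19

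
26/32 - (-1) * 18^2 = 5197/16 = 324.81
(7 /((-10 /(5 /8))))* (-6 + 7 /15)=581 /240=2.42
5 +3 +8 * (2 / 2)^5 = 16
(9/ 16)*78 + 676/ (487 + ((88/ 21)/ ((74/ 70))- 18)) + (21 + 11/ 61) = 1703303321/ 25619512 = 66.48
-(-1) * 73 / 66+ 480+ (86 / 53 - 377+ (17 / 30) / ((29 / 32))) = 17981269 / 169070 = 106.35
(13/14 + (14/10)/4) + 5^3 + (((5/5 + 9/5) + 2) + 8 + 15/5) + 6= 20731/140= 148.08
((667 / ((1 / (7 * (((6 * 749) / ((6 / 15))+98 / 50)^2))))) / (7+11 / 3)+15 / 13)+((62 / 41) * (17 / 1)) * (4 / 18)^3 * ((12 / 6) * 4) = 26844639153807847289 / 485696250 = 55270427049.43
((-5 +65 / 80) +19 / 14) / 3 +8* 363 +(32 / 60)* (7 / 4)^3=4881937 / 1680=2905.91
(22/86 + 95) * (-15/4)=-15360/43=-357.21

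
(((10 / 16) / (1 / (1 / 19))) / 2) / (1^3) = 5 / 304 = 0.02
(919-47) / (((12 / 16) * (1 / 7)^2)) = 170912 / 3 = 56970.67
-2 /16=-1 /8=-0.12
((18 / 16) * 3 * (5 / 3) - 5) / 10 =1 / 16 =0.06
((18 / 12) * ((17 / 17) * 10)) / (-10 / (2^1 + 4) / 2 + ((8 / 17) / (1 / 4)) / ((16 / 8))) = 1530 / 11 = 139.09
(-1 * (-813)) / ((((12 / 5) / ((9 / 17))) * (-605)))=-2439 / 8228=-0.30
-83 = -83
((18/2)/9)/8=1/8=0.12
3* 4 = 12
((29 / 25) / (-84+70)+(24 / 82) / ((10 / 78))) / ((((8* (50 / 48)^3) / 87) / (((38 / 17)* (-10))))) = -180357798528 / 381171875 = -473.17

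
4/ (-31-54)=-4/ 85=-0.05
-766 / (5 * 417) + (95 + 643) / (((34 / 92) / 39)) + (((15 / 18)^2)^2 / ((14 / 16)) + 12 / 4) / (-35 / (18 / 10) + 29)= 9970860154981 / 128027340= 77880.71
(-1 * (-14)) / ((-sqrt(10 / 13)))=-15.96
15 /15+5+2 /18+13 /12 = 259 /36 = 7.19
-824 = -824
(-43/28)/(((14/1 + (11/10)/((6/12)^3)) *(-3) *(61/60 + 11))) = 1075/575358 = 0.00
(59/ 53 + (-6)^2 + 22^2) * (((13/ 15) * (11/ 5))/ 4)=3949517/ 15900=248.40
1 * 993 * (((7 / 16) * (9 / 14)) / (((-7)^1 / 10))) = -44685 / 112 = -398.97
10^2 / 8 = 25 / 2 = 12.50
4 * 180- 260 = 460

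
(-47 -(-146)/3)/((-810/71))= -71/486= -0.15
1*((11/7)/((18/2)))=11/63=0.17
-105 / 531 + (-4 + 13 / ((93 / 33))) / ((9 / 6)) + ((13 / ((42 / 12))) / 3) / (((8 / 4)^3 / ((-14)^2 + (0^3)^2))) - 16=79804 / 5487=14.54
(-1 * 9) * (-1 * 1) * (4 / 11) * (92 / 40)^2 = 4761 / 275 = 17.31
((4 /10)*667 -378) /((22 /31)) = -8618 /55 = -156.69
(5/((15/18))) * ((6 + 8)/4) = 21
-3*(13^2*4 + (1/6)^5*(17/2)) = -10513169/5184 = -2028.00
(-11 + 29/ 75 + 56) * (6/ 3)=6808/ 75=90.77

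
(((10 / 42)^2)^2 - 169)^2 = 28559.91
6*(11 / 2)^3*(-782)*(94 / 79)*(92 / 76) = -1124400.60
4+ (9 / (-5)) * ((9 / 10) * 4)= -62 / 25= -2.48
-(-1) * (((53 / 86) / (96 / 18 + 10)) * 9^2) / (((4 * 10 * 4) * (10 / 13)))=167427 / 6329600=0.03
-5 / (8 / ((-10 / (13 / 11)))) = 275 / 52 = 5.29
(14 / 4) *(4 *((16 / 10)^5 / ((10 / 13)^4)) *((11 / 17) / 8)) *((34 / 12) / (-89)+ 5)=1493624228096 / 8865234375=168.48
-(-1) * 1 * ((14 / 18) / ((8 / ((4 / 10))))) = 7 / 180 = 0.04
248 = 248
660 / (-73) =-660 / 73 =-9.04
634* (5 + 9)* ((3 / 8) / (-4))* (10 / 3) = -11095 / 4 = -2773.75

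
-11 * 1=-11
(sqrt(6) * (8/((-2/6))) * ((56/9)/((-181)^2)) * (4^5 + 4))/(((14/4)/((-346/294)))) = 22764032 * sqrt(6)/14447601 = 3.86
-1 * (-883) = 883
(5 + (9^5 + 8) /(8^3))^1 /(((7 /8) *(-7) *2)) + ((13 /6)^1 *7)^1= 100525 /18816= 5.34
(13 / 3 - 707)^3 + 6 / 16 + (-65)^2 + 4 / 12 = -74937036943 / 216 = -346930726.59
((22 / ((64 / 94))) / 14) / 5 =517 / 1120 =0.46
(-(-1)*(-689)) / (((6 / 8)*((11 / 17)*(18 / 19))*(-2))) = 222547 / 297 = 749.32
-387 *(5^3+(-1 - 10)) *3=-132354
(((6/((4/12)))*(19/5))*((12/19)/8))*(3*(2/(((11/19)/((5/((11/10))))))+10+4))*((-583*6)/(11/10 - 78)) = 21887.75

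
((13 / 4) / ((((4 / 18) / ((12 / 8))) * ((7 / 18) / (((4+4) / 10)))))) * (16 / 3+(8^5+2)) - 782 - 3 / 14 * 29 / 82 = 8485567681 / 5740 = 1478321.90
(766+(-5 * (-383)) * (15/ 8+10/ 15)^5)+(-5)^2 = 1623700351999/ 7962624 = 203915.24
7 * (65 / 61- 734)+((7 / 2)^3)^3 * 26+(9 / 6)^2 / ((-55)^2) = 2044076.07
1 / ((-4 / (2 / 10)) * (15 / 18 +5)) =-3 / 350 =-0.01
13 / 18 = 0.72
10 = 10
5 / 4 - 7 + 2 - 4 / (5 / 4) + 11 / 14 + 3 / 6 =-793 / 140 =-5.66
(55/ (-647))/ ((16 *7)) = -55/ 72464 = -0.00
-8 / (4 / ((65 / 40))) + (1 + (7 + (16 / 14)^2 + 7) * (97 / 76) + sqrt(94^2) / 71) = 4920397 / 264404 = 18.61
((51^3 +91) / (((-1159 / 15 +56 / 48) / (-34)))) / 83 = 714.54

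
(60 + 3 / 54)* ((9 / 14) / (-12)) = -1081 / 336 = -3.22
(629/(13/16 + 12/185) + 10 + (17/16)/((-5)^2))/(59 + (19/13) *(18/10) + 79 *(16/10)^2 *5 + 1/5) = 9817185937/14490636720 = 0.68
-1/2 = -0.50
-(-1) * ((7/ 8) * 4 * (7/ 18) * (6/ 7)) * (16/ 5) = 56/ 15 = 3.73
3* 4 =12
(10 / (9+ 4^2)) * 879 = 1758 / 5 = 351.60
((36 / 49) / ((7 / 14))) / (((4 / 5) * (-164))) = -45 / 4018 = -0.01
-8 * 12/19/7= -96/133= -0.72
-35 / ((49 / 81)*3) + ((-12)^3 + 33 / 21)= -12220 / 7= -1745.71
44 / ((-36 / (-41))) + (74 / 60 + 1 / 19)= 87889 / 1710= 51.40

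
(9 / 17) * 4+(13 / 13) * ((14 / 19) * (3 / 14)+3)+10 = 4934 / 323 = 15.28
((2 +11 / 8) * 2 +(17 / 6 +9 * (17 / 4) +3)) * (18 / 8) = 915 / 8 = 114.38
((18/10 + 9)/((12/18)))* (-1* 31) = -2511/5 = -502.20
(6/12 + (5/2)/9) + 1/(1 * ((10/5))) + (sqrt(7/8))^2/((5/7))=901/360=2.50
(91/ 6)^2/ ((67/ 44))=91091/ 603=151.06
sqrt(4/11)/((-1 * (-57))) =2 * sqrt(11)/627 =0.01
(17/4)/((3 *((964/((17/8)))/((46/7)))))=6647/323904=0.02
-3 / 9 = -1 / 3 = -0.33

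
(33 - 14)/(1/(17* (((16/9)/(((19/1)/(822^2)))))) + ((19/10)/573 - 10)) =-1111599280320/584858201981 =-1.90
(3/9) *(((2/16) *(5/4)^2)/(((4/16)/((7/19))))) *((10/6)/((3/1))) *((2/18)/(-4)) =-875/590976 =-0.00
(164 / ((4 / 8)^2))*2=1312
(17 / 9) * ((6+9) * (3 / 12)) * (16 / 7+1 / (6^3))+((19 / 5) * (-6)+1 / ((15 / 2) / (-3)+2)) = -778081 / 90720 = -8.58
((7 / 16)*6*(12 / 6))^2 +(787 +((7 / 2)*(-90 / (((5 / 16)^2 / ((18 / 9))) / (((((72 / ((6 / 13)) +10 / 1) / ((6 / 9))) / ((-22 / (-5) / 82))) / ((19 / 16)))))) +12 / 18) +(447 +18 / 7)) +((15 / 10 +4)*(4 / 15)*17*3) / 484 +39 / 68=-150470061276587 / 5969040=-25208418.99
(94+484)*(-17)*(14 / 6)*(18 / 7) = -58956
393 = 393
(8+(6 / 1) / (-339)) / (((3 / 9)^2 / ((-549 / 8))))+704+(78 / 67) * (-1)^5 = -128017517 / 30284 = -4227.23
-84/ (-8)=21/ 2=10.50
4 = 4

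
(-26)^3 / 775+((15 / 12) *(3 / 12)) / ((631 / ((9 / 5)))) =-177440321 / 7824400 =-22.68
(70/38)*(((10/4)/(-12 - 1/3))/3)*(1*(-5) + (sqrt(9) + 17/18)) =175/1332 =0.13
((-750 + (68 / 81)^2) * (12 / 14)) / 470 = -4916126 / 3597615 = -1.37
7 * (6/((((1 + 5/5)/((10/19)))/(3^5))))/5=10206/19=537.16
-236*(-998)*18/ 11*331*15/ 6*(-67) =-235048700520/ 11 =-21368063683.64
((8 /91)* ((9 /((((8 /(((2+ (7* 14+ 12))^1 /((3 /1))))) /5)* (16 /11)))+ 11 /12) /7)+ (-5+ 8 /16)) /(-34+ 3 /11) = 112475 /1417962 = 0.08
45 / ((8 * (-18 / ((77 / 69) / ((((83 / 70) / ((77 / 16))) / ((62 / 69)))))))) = -1.27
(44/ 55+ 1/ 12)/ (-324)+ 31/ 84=49849/ 136080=0.37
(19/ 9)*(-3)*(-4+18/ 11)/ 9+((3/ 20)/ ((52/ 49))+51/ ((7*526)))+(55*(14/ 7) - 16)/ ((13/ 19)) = 79157582579/ 568648080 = 139.20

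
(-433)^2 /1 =187489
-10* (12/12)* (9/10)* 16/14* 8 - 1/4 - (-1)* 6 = -2143/28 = -76.54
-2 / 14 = -1 / 7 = -0.14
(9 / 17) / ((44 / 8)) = 18 / 187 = 0.10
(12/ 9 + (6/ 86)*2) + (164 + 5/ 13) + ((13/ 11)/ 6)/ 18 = 165.87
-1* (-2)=2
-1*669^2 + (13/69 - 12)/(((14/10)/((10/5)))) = -216180113/483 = -447577.87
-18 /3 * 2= -12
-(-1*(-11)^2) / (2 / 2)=121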